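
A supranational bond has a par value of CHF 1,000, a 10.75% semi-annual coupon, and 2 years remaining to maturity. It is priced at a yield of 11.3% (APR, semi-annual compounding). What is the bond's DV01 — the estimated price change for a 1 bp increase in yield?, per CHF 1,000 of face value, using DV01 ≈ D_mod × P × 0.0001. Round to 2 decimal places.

CHF 0.17

Periodic yield y = 0.0565.
  t   CF        PV=CF/(1+0.0565)^t    t·PV
  1        53.75        50.8755        50.8755
  2        53.75        48.1548        96.3096
  3        53.75        45.5795       136.7386
  4     1,053.75       845.7842     3,383.1369
  Σ                    990.3941     3,667.0606
P = 990.3941; D_Mac = 3.70263 half-year periods = 1.85131 yrs; D_mod = 1.75231 yrs.
DV01 ≈ 1.75231 × 990.3941 × 0.0001 = 0.173548.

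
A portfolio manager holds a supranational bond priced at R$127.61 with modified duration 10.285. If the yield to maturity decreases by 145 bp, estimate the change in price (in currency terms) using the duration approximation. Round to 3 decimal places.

Duration approximation: ΔP/P ≈ -D_mod · Δy = -10.285 × (-0.0145) = +0.1491325.
ΔP ≈ 127.61 × (+0.1491325) = +19.030798325.

+R$19.031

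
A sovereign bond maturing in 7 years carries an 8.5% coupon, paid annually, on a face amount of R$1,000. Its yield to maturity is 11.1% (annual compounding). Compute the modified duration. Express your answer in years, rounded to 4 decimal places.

Periodic yield y = 0.111. First find Macaulay duration:
  t   CF        PV=CF/(1+0.111)^t    t·PV
  1        85.00        76.5077        76.5077
  2        85.00        68.8638       137.7275
  3        85.00        61.9836       185.9508
  4        85.00        55.7908       223.1633
  5        85.00        50.2168       251.0838
  6        85.00        45.1996       271.1976
  7     1,085.00       519.3155     3,635.2088
  Σ                    877.8777     4,780.8394
P = 877.8777; Macaulay duration = 4,780.8394 / 877.8777 = 5.44591 years.
Modified duration = D_Mac / (1 + y) = 5.44591 / 1.111 = 4.90181 years.

4.9018 years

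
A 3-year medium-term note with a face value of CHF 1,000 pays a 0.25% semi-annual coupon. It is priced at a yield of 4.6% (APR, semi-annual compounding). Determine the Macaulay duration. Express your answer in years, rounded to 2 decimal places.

2.99 years

Periodic yield y = 0.023. Discount each cash flow and weight by its period:
  t   CF        PV=CF/(1+0.023)^t    t·PV
  1         1.25         1.2219         1.2219
  2         1.25         1.1944         2.3888
  3         1.25         1.1676         3.5027
  4         1.25         1.1413         4.5653
  5         1.25         1.1157         5.5783
  6     1,001.25       873.5519     5,241.3116
  Σ                    879.3928     5,258.5686
Price P = Σ PV = 879.3928.
Macaulay duration = Σ(t·PV) / P = 5,258.5686 / 879.3928 = 5.97977 half-year periods.
In years: 5.97977 / 2 = 2.98989 years.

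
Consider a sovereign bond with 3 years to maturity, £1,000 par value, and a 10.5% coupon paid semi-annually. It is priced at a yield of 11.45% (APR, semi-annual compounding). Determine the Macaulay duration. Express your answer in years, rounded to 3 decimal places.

2.645 years

Periodic yield y = 0.05725. Discount each cash flow and weight by its period:
  t   CF        PV=CF/(1+0.05725)^t    t·PV
  1        52.50        49.6571        49.6571
  2        52.50        46.9682        93.9364
  3        52.50        44.4249       133.2746
  4        52.50        42.0193       168.0771
  5        52.50        39.7439       198.7197
  6     1,052.50       753.6261     4,521.7567
  Σ                    976.4395     5,165.4216
Price P = Σ PV = 976.4395.
Macaulay duration = Σ(t·PV) / P = 5,165.4216 / 976.4395 = 5.29006 half-year periods.
In years: 5.29006 / 2 = 2.64503 years.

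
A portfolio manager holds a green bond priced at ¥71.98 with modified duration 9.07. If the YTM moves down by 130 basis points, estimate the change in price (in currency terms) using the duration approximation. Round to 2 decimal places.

Duration approximation: ΔP/P ≈ -D_mod · Δy = -9.07 × (-0.013) = +0.117910.
ΔP ≈ 71.98 × (+0.117910) = +8.4871618.

+¥8.49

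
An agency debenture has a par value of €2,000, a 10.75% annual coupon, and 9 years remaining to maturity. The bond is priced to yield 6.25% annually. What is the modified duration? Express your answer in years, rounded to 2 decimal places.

6.17 years

Periodic yield y = 0.0625. First find Macaulay duration:
  t   CF        PV=CF/(1+0.0625)^t    t·PV
  1       215.00       202.3529       202.3529
  2       215.00       190.4498       380.8997
  3       215.00       179.2469       537.7407
  4       215.00       168.7030       674.8118
  5       215.00       158.7793       793.8963
  6       215.00       149.4393       896.6358
  7       215.00       140.6488       984.5413
  8       215.00       132.3753     1,059.0024
  9     2,215.00     1,283.5515    11,551.9631
  Σ                  2,605.5467    17,081.8439
P = 2,605.5467; Macaulay duration = 17,081.8439 / 2,605.5467 = 6.55595 years.
Modified duration = D_Mac / (1 + y) = 6.55595 / 1.0625 = 6.17031 years.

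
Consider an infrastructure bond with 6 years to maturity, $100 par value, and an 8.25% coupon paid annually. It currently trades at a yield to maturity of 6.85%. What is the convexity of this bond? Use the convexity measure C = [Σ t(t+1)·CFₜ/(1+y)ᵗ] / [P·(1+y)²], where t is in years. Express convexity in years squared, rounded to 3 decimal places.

With y = 0.0685:
  t   CF        PV=CF/(1+0.0685)^t    t·PV        t(t+1)·PV
  1         8.25         7.7211         7.7211          15.4422
  2         8.25         7.2261        14.4522          43.3567
  3         8.25         6.7629        20.2886          81.1543
  4         8.25         6.3293        25.3172         126.5860
  5         8.25         5.9235        29.6177         177.7062
  6       108.25        72.7412       436.4475       3,055.1324
  Σ                    106.7042       533.8443       3,499.3779
P = 106.7042.
Convexity = Σ t(t+1)·PV / [P·(1+y)²] = 3,499.3779 / (106.7042 × 1.141692) = 28.72502.

28.725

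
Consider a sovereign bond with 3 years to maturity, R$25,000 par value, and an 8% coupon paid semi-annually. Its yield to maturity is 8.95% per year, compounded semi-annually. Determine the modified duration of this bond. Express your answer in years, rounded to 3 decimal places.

2.605 years

Periodic yield y = 0.04475. First find Macaulay duration:
  t   CF        PV=CF/(1+0.04475)^t    t·PV
  1     1,000.00       957.1668       957.1668
  2     1,000.00       916.1683     1,832.3365
  3     1,000.00       876.9258     2,630.7775
  4     1,000.00       839.3643     3,357.4571
  5     1,000.00       803.4116     4,017.0580
  6    26,000.00    19,993.9715   119,963.8291
  Σ                 24,387.0083   132,758.6250
P = 24,387.0083; Macaulay duration = 132,758.6250 / 24,387.0083 = 5.44383 half-year periods = 2.72191 years.
Modified duration = D_Mac / (1 + y) = 2.72191 / 1.04475 = 2.60532 years.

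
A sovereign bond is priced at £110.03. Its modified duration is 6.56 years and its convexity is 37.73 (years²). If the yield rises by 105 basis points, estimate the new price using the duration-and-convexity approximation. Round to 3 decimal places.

Duration effect: -D_mod·Δy = -6.56 × (+0.0105) = -0.068880
Convexity effect: ½·C·(Δy)² = 0.5 × 37.73 × (0.0105)² = +0.00207986625
ΔP/P ≈ -0.068880 + 0.00207986625 = -0.06680013375
New price ≈ 110.03 × (1 - 0.06680013375) = 102.6799812834875.

£102.680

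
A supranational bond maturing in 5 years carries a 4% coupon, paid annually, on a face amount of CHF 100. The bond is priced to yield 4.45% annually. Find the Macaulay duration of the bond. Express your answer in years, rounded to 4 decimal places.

Periodic yield y = 0.0445. Discount each cash flow and weight by its year:
  t   CF        PV=CF/(1+0.0445)^t    t·PV
  1         4.00         3.8296         3.8296
  2         4.00         3.6664         7.3329
  3         4.00         3.5102        10.5307
  4         4.00         3.3607        13.4427
  5       104.00        83.6548       418.2742
  Σ                     98.0218       453.4100
Price P = Σ PV = 98.0218.
Macaulay duration = Σ(t·PV) / P = 453.4100 / 98.0218 = 4.62561 years.

4.6256 years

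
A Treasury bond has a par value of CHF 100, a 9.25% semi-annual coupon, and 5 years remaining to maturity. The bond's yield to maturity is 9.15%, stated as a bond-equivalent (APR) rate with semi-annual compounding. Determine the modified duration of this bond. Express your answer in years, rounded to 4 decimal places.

3.9360 years

Periodic yield y = 0.04575. First find Macaulay duration:
  t   CF        PV=CF/(1+0.04575)^t    t·PV
  1        4.625         4.4227         4.4227
  2        4.625         4.2292         8.4584
  3        4.625         4.0442        12.1325
  4        4.625         3.8672        15.4689
  5        4.625         3.6980        18.4902
  6        4.625         3.5363        21.2176
  7        4.625         3.3816        23.6709
  8        4.625         3.2336        25.8689
  9        4.625         3.0922        27.8294
  10     104.625        66.8893       668.8931
  Σ                    100.3942       826.4526
P = 100.3942; Macaulay duration = 826.4526 / 100.3942 = 8.23208 half-year periods = 4.11604 years.
Modified duration = D_Mac / (1 + y) = 4.11604 / 1.04575 = 3.93597 years.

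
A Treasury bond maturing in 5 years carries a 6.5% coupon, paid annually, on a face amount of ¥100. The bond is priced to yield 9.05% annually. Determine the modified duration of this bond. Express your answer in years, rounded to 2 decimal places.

Periodic yield y = 0.0905. First find Macaulay duration:
  t   CF        PV=CF/(1+0.0905)^t    t·PV
  1         6.50         5.9606         5.9606
  2         6.50         5.4659        10.9318
  3         6.50         5.0123        15.0369
  4         6.50         4.5963        18.3853
  5       106.50        69.0592       345.2958
  Σ                     90.0942       395.6103
P = 90.0942; Macaulay duration = 395.6103 / 90.0942 = 4.39107 years.
Modified duration = D_Mac / (1 + y) = 4.39107 / 1.0905 = 4.02666 years.

4.03 years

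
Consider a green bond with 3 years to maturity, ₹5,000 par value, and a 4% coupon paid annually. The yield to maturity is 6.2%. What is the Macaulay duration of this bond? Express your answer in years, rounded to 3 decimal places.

Periodic yield y = 0.062. Discount each cash flow and weight by its year:
  t   CF        PV=CF/(1+0.062)^t    t·PV
  1       200.00       188.3239       188.3239
  2       200.00       177.3295       354.6590
  3     5,200.00     4,341.3999    13,024.1997
  Σ                  4,707.0533    13,567.1826
Price P = Σ PV = 4,707.0533.
Macaulay duration = Σ(t·PV) / P = 13,567.1826 / 4,707.0533 = 2.88231 years.

2.882 years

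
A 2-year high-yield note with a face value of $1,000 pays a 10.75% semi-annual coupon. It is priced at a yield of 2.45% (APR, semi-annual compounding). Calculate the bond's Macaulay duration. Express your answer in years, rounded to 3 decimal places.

1.864 years

Periodic yield y = 0.01225. Discount each cash flow and weight by its period:
  t   CF        PV=CF/(1+0.01225)^t    t·PV
  1        53.75        53.0995        53.0995
  2        53.75        52.4569       104.9139
  3        53.75        51.8221       155.4663
  4     1,053.75     1,003.6596     4,014.6384
  Σ                  1,161.0382     4,328.1182
Price P = Σ PV = 1,161.0382.
Macaulay duration = Σ(t·PV) / P = 4,328.1182 / 1,161.0382 = 3.72780 half-year periods.
In years: 3.72780 / 2 = 1.86390 years.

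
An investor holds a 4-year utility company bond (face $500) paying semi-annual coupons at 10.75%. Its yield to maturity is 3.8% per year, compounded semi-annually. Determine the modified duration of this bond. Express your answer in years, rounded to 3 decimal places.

3.369 years

Periodic yield y = 0.019. First find Macaulay duration:
  t   CF        PV=CF/(1+0.019)^t    t·PV
  1       26.875        26.3739        26.3739
  2       26.875        25.8821        51.7643
  3       26.875        25.3995        76.1986
  4       26.875        24.9260        99.7038
  5       26.875        24.4612       122.3059
  6       26.875        24.0051       144.0306
  7       26.875        23.5575       164.9025
  8      526.875       453.2253     3,625.8022
  Σ                    627.8306     4,311.0818
P = 627.8306; Macaulay duration = 4,311.0818 / 627.8306 = 6.86663 half-year periods = 3.43332 years.
Modified duration = D_Mac / (1 + y) = 3.43332 / 1.019 = 3.36930 years.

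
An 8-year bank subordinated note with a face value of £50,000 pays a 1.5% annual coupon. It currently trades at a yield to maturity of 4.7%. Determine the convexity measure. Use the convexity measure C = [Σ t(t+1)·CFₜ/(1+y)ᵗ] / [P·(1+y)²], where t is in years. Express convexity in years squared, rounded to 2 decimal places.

60.66

With y = 0.047:
  t   CF        PV=CF/(1+0.047)^t    t·PV        t(t+1)·PV
  1       750.00       716.3324       716.3324       1,432.6648
  2       750.00       684.1761     1,368.3522       4,105.0566
  3       750.00       653.4633     1,960.3900       7,841.5599
  4       750.00       624.1293     2,496.5170      12,482.5850
  5       750.00       596.1120     2,980.5599      17,883.3596
  6       750.00       569.3524     3,416.1145      23,912.8018
  7       750.00       543.7941     3,806.5587      30,452.4696
  8    50,750.00    35,144.9228   281,159.3821   2,530,434.4386
  Σ                 39,532.2823   297,904.2068   2,628,544.9359
P = 39,532.2823.
Convexity = Σ t(t+1)·PV / [P·(1+y)²] = 2,628,544.9359 / (39,532.2823 × 1.096209) = 60.65550.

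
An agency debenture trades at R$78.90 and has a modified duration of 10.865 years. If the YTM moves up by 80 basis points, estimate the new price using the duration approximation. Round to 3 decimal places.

Duration approximation: ΔP/P ≈ -D_mod · Δy = -10.865 × (+0.008) = -0.086920.
New price ≈ 78.90 × (1 - 0.086920) = 72.042012.

R$72.042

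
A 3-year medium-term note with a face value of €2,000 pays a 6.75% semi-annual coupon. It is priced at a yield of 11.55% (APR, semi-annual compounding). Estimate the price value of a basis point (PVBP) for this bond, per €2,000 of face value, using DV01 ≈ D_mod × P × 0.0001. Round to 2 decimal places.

Periodic yield y = 0.05775.
  t   CF        PV=CF/(1+0.05775)^t    t·PV
  1        67.50        63.8147        63.8147
  2        67.50        60.3306       120.6612
  3        67.50        57.0367       171.1102
  4        67.50        53.9227       215.6908
  5        67.50        50.9787       254.8934
  6     2,067.50     1,476.2072     8,857.2431
  Σ                  1,762.2906     9,683.4134
P = 1,762.2906; D_Mac = 5.49479 half-year periods = 2.74739 yrs; D_mod = 2.59739 yrs.
DV01 ≈ 2.59739 × 1,762.2906 × 0.0001 = 0.457736.

€0.46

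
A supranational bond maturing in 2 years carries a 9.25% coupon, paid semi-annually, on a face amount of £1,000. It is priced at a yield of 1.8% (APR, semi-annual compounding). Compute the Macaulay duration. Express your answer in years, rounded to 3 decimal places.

Periodic yield y = 0.009. Discount each cash flow and weight by its period:
  t   CF        PV=CF/(1+0.009)^t    t·PV
  1        46.25        45.8375        45.8375
  2        46.25        45.4286        90.8572
  3        46.25        45.0234       135.0702
  4     1,046.25     1,009.4174     4,037.6698
  Σ                  1,145.7069     4,309.4346
Price P = Σ PV = 1,145.7069.
Macaulay duration = Σ(t·PV) / P = 4,309.4346 / 1,145.7069 = 3.76138 half-year periods.
In years: 3.76138 / 2 = 1.88069 years.

1.881 years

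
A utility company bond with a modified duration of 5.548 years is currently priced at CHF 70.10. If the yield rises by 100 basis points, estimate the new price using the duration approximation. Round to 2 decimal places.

Duration approximation: ΔP/P ≈ -D_mod · Δy = -5.548 × (+0.01) = -0.055480.
New price ≈ 70.10 × (1 - 0.055480) = 66.210852.

CHF 66.21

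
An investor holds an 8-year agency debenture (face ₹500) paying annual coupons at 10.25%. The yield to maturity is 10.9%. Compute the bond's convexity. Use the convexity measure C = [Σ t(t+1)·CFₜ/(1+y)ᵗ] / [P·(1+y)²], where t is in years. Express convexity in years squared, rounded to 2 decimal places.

With y = 0.109:
  t   CF        PV=CF/(1+0.109)^t    t·PV        t(t+1)·PV
  1        51.25        46.2128        46.2128          92.4256
  2        51.25        41.6707        83.3414         250.0242
  3        51.25        37.5750       112.7251         450.9003
  4        51.25        33.8819       135.5276         677.6379
  5        51.25        30.5518       152.7588         916.5526
  6        51.25        27.5489       165.2935       1,157.0547
  7        51.25        24.8412       173.8886       1,391.1087
  8       551.25       240.9330     1,927.4638      17,347.1738
  Σ                    483.2153     2,797.2115      22,282.8777
P = 483.2153.
Convexity = Σ t(t+1)·PV / [P·(1+y)²] = 22,282.8777 / (483.2153 × 1.229881) = 37.49450.

37.49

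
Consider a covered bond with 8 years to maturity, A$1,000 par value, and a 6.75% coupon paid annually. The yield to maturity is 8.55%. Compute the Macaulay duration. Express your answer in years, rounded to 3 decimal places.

Periodic yield y = 0.0855. Discount each cash flow and weight by its year:
  t   CF        PV=CF/(1+0.0855)^t    t·PV
  1        67.50        62.1833        62.1833
  2        67.50        57.2854       114.5708
  3        67.50        52.7733       158.3199
  4        67.50        48.6166       194.4663
  5        67.50        44.7873       223.9364
  6        67.50        41.2596       247.5575
  7        67.50        38.0097       266.0682
  8     1,067.50       553.7698     4,430.1583
  Σ                    898.6850     5,697.2608
Price P = Σ PV = 898.6850.
Macaulay duration = Σ(t·PV) / P = 5,697.2608 / 898.6850 = 6.33955 years.

6.340 years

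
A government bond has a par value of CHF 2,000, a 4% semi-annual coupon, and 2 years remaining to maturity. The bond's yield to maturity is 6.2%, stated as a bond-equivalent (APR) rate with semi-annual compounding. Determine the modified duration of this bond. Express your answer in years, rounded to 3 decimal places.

1.882 years

Periodic yield y = 0.031. First find Macaulay duration:
  t   CF        PV=CF/(1+0.031)^t    t·PV
  1        40.00        38.7973        38.7973
  2        40.00        37.6307        75.2615
  3        40.00        36.4993       109.4978
  4     2,040.00     1,805.4917     7,221.9670
  Σ                  1,918.4190     7,445.5235
P = 1,918.4190; Macaulay duration = 7,445.5235 / 1,918.4190 = 3.88107 half-year periods = 1.94054 years.
Modified duration = D_Mac / (1 + y) = 1.94054 / 1.031 = 1.88219 years.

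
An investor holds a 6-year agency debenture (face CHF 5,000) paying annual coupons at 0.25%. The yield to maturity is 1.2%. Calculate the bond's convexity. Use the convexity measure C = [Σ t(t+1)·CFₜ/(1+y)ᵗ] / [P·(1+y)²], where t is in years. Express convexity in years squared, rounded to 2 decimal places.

With y = 0.012:
  t   CF        PV=CF/(1+0.012)^t    t·PV        t(t+1)·PV
  1        12.50        12.3518        12.3518          24.7036
  2        12.50        12.2053        24.4106          73.2319
  3        12.50        12.0606        36.1818         144.7271
  4        12.50        11.9176        47.6703         238.3515
  5        12.50        11.7763        58.8813         353.2879
  6     5,012.50     4,666.2855    27,997.7132     195,983.9926
  Σ                  4,726.5971    28,177.2090     196,818.2945
P = 4,726.5971.
Convexity = Σ t(t+1)·PV / [P·(1+y)²] = 196,818.2945 / (4,726.5971 × 1.024144) = 40.65892.

40.66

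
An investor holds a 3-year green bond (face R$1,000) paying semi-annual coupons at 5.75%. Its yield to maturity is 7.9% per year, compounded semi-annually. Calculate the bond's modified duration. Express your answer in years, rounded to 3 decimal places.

2.685 years

Periodic yield y = 0.0395. First find Macaulay duration:
  t   CF        PV=CF/(1+0.0395)^t    t·PV
  1        28.75        27.6575        27.6575
  2        28.75        26.6066        53.2131
  3        28.75        25.5955        76.7866
  4        28.75        24.6229        98.4918
  5        28.75        23.6873       118.4365
  6     1,028.75       815.3853     4,892.3119
  Σ                    943.5552     5,266.8974
P = 943.5552; Macaulay duration = 5,266.8974 / 943.5552 = 5.58197 half-year periods = 2.79099 years.
Modified duration = D_Mac / (1 + y) = 2.79099 / 1.0395 = 2.68493 years.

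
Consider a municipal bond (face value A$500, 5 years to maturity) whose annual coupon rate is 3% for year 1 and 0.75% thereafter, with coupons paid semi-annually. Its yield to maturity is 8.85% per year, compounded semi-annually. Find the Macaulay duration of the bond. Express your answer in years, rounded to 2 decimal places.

Periodic yield y = 0.04425. Discount each cash flow and weight by its period:
  t   CF        PV=CF/(1+0.04425)^t    t·PV
  1        7.500         7.1822         7.1822
  2        7.500         6.8778        13.7557
  3        1.875         1.6466         4.9398
  4        1.875         1.5768         6.3073
  5        1.875         1.5100         7.5500
  6        1.875         1.4460         8.6761
  7        1.875         1.3847         9.6932
  8        1.875         1.3261        10.6085
  9        1.875         1.2699        11.4289
  10     501.875       325.4998     3,254.9980
  Σ                    349.7200     3,335.1397
Price P = Σ PV = 349.7200.
Macaulay duration = Σ(t·PV) / P = 3,335.1397 / 349.7200 = 9.53660 half-year periods.
In years: 9.53660 / 2 = 4.76830 years.

4.77 years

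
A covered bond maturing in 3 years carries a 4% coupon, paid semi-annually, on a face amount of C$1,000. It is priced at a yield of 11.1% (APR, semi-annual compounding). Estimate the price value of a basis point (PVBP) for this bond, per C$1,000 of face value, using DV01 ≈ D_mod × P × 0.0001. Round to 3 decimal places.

Periodic yield y = 0.0555.
  t   CF        PV=CF/(1+0.0555)^t    t·PV
  1        20.00        18.9484        18.9484
  2        20.00        17.9520        35.9041
  3        20.00        17.0081        51.0242
  4        20.00        16.1138        64.4551
  5        20.00        15.2665        76.3324
  6     1,020.00       737.6507     4,425.9041
  Σ                    822.9394     4,672.5682
P = 822.9394; D_Mac = 5.67790 half-year periods = 2.83895 yrs; D_mod = 2.68967 yrs.
DV01 ≈ 2.68967 × 822.9394 × 0.0001 = 0.221344.

C$0.221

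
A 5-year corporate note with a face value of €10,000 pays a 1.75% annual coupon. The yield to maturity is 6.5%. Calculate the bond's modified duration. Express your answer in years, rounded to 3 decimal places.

Periodic yield y = 0.065. First find Macaulay duration:
  t   CF        PV=CF/(1+0.065)^t    t·PV
  1       175.00       164.3192       164.3192
  2       175.00       154.2904       308.5807
  3       175.00       144.8736       434.6208
  4       175.00       136.0315       544.1262
  5    10,175.00     7,426.5375    37,132.6876
  Σ                  8,026.0523    38,584.3345
P = 8,026.0523; Macaulay duration = 38,584.3345 / 8,026.0523 = 4.80739 years.
Modified duration = D_Mac / (1 + y) = 4.80739 / 1.065 = 4.51398 years.

4.514 years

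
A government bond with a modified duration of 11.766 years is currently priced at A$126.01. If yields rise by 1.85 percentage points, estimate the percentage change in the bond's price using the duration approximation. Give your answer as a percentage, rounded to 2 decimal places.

-21.77%

Duration approximation: ΔP/P ≈ -D_mod · Δy = -11.766 × (+0.0185) = -0.217671.
As a percentage: -21.7671%.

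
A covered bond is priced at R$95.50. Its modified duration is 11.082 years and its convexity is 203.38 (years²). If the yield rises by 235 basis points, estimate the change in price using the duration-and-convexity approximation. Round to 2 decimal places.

-R$19.51

Duration effect: -D_mod·Δy = -11.082 × (+0.0235) = -0.260427
Convexity effect: ½·C·(Δy)² = 0.5 × 203.38 × (0.0235)² = +0.0561583025
ΔP/P ≈ -0.260427 + 0.0561583025 = -0.2042686975
ΔP ≈ 95.50 × (-0.2042686975) = -19.50766061125.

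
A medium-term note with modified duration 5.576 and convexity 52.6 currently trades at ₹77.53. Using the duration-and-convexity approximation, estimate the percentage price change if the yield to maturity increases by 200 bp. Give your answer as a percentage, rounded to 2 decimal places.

-10.10%

Duration effect: -D_mod·Δy = -5.576 × (+0.02) = -0.111520
Convexity effect: ½·C·(Δy)² = 0.5 × 52.6 × (0.02)² = +0.0105200
ΔP/P ≈ -0.111520 + 0.0105200 = -0.101000
= -10.1000%.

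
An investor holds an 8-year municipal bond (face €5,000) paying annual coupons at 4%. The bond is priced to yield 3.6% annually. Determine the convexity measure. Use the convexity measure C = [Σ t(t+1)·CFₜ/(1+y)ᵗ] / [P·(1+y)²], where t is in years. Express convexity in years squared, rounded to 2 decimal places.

56.20

With y = 0.036:
  t   CF        PV=CF/(1+0.036)^t    t·PV        t(t+1)·PV
  1       200.00       193.0502       193.0502         386.1004
  2       200.00       186.3419       372.6838       1,118.0513
  3       200.00       179.8667       539.6001       2,158.4002
  4       200.00       173.6165       694.4660       3,472.3298
  5       200.00       167.5835       837.9174       5,027.5046
  6       200.00       161.7601       970.5607       6,793.9251
  7       200.00       156.1391     1,092.9738       8,743.7903
  8     5,200.00     3,918.5492    31,348.3933     282,135.5400
  Σ                  5,136.9071    36,049.6453     309,835.6417
P = 5,136.9071.
Convexity = Σ t(t+1)·PV / [P·(1+y)²] = 309,835.6417 / (5,136.9071 × 1.073296) = 56.19661.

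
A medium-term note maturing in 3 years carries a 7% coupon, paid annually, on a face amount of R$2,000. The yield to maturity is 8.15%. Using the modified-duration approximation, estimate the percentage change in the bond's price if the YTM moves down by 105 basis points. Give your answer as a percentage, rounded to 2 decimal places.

Periodic yield y = 0.0815. Modified duration first:
  t   CF        PV=CF/(1+0.0815)^t    t·PV
  1       140.00       129.4498       129.4498
  2       140.00       119.6947       239.3894
  3     2,140.00     1,691.7423     5,075.2268
  Σ                  1,940.8868     5,444.0661
P = 1,940.8868; D_Mac = 2.80494 yrs; D_mod = 2.80494/(1+0.0815) = 2.59356 yrs.
ΔP/P ≈ -D_mod · Δy = -2.59356 × (-0.0105) = +0.027232 = +2.7232%.

+2.72%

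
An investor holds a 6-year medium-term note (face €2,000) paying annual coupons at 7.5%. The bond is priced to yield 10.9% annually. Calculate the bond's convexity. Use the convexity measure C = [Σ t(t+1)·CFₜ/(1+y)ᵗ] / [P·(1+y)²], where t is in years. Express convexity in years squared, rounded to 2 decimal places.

With y = 0.109:
  t   CF        PV=CF/(1+0.109)^t    t·PV        t(t+1)·PV
  1       150.00       135.2570       135.2570         270.5140
  2       150.00       121.9630       243.9260         731.7781
  3       150.00       109.9757       329.9270       1,319.7081
  4       150.00        99.1665       396.6661       1,983.3304
  5       150.00        89.4198       447.0988       2,682.5930
  6     2,150.00     1,155.7108     6,934.2650      48,539.8549
  Σ                  1,711.4928     8,487.1399      55,527.7784
P = 1,711.4928.
Convexity = Σ t(t+1)·PV / [P·(1+y)²] = 55,527.7784 / (1,711.4928 × 1.229881) = 26.37984.

26.38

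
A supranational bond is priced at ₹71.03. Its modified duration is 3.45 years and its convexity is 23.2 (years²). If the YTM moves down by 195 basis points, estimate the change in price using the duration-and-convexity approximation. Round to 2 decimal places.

Duration effect: -D_mod·Δy = -3.45 × (-0.0195) = +0.067275
Convexity effect: ½·C·(Δy)² = 0.5 × 23.2 × (-0.0195)² = +0.0044109
ΔP/P ≈ +0.067275 + 0.0044109 = +0.0716859
ΔP ≈ 71.03 × (+0.0716859) = +5.091849477.

+₹5.09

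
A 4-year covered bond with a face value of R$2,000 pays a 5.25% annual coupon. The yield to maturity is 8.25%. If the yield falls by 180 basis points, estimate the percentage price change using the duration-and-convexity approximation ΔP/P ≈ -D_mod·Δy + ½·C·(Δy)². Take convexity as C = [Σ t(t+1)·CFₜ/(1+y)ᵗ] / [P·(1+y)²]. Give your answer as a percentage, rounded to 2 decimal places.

+6.39%

With y = 0.0825:
  t   CF        PV=CF/(1+0.0825)^t    t·PV        t(t+1)·PV
  1       105.00        96.9977        96.9977         193.9954
  2       105.00        89.6053       179.2105         537.6315
  3       105.00        82.7762       248.3287         993.3146
  4     2,105.00     1,532.9941     6,131.9764      30,659.8818
  Σ                  1,802.3733     6,656.5132      32,384.8233
P = 1,802.3733; D_Mac = 3.69319 yrs; D_mod = 3.41173 yrs; C = 15.33349.
Duration effect: -3.41173 × (-0.018) = +0.061411
Convexity effect: 0.5 × 15.33349 × (-0.018)² = +0.0024840
ΔP/P ≈ +0.061411 + 0.0024840 = +0.063895 = +6.3895%.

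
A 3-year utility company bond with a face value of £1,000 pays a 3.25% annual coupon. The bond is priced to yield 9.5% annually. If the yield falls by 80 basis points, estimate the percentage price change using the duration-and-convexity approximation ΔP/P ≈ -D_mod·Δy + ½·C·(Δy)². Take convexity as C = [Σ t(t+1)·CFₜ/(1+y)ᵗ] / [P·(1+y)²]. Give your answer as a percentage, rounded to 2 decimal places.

With y = 0.095:
  t   CF        PV=CF/(1+0.095)^t    t·PV        t(t+1)·PV
  1        32.50        29.6804        29.6804          59.3607
  2        32.50        27.1054        54.2107         162.6321
  3     1,032.50       786.4076     2,359.2228       9,436.8912
  Σ                    843.1933     2,443.1139       9,658.8841
P = 843.1933; D_Mac = 2.89745 yrs; D_mod = 2.64608 yrs; C = 9.55370.
Duration effect: -2.64608 × (-0.008) = +0.021169
Convexity effect: 0.5 × 9.55370 × (-0.008)² = +0.0003057
ΔP/P ≈ +0.021169 + 0.0003057 = +0.021474 = +2.1474%.

+2.15%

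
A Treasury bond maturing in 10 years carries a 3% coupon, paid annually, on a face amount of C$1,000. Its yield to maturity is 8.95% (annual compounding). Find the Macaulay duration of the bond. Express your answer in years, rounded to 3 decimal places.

Periodic yield y = 0.0895. Discount each cash flow and weight by its year:
  t   CF        PV=CF/(1+0.0895)^t    t·PV
  1        30.00        27.5356        27.5356
  2        30.00        25.2736        50.5472
  3        30.00        23.1974        69.5922
  4        30.00        21.2918        85.1672
  5        30.00        19.5427        97.7136
  6        30.00        17.9373       107.6240
  7        30.00        16.4638       115.2467
  8        30.00        15.1114       120.8908
  9        30.00        13.8700       124.8299
  10    1,030.00       437.0840     4,370.8397
  Σ                    617.3075     5,169.9869
Price P = Σ PV = 617.3075.
Macaulay duration = Σ(t·PV) / P = 5,169.9869 / 617.3075 = 8.37506 years.

8.375 years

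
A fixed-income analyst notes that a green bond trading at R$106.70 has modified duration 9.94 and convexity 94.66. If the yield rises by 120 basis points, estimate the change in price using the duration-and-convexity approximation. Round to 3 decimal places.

Duration effect: -D_mod·Δy = -9.94 × (+0.012) = -0.119280
Convexity effect: ½·C·(Δy)² = 0.5 × 94.66 × (0.012)² = +0.00681552
ΔP/P ≈ -0.119280 + 0.00681552 = -0.11246448
ΔP ≈ 106.70 × (-0.11246448) = -11.999960016.

-R$12.000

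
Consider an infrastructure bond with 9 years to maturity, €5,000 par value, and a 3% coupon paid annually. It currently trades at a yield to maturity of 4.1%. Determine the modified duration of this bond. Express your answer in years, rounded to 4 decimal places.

Periodic yield y = 0.041. First find Macaulay duration:
  t   CF        PV=CF/(1+0.041)^t    t·PV
  1       150.00       144.0922       144.0922
  2       150.00       138.4171       276.8342
  3       150.00       132.9655       398.8966
  4       150.00       127.7287       510.9146
  5       150.00       122.6980       613.4902
  6       150.00       117.8655       707.1933
  7       150.00       113.2234       792.5637
  8       150.00       108.7641       870.1125
  9     5,150.00     3,587.1593    32,284.4337
  Σ                  4,592.9139    36,598.5311
P = 4,592.9139; Macaulay duration = 36,598.5311 / 4,592.9139 = 7.96848 years.
Modified duration = D_Mac / (1 + y) = 7.96848 / 1.041 = 7.65464 years.

7.6546 years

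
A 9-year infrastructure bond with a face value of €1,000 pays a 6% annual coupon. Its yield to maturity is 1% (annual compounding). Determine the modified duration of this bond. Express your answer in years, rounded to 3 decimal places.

Periodic yield y = 0.01. First find Macaulay duration:
  t   CF        PV=CF/(1+0.01)^t    t·PV
  1        60.00        59.4059        59.4059
  2        60.00        58.8178       117.6355
  3        60.00        58.2354       174.7062
  4        60.00        57.6588       230.6353
  5        60.00        57.0879       285.4397
  6        60.00        56.5227       339.1363
  7        60.00        55.9631       391.7416
  8        60.00        55.4090       443.2719
  9     1,060.00       969.2002     8,722.8019
  Σ                  1,428.3009    10,764.7744
P = 1,428.3009; Macaulay duration = 10,764.7744 / 1,428.3009 = 7.53677 years.
Modified duration = D_Mac / (1 + y) = 7.53677 / 1.01 = 7.46215 years.

7.462 years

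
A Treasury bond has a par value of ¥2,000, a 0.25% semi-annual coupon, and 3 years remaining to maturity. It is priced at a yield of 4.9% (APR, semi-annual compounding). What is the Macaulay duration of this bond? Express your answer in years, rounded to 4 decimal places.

2.9898 years

Periodic yield y = 0.0245. Discount each cash flow and weight by its period:
  t   CF        PV=CF/(1+0.0245)^t    t·PV
  1         2.50         2.4402         2.4402
  2         2.50         2.3819         4.7637
  3         2.50         2.3249         6.9747
  4         2.50         2.2693         9.0772
  5         2.50         2.2150        11.0752
  6     2,002.50     1,731.8120    10,390.8721
  Σ                  1,743.4433    10,425.2031
Price P = Σ PV = 1,743.4433.
Macaulay duration = Σ(t·PV) / P = 10,425.2031 / 1,743.4433 = 5.97966 half-year periods.
In years: 5.97966 / 2 = 2.98983 years.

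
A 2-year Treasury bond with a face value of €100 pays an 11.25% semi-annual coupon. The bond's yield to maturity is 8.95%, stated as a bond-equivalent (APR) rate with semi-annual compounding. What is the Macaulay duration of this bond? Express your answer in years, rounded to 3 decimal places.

Periodic yield y = 0.04475. Discount each cash flow and weight by its period:
  t   CF        PV=CF/(1+0.04475)^t    t·PV
  1        5.625         5.3841         5.3841
  2        5.625         5.1534        10.3069
  3        5.625         4.9327        14.7981
  4      105.625        88.6579       354.6314
  Σ                    104.1281       385.1205
Price P = Σ PV = 104.1281.
Macaulay duration = Σ(t·PV) / P = 385.1205 / 104.1281 = 3.69853 half-year periods.
In years: 3.69853 / 2 = 1.84926 years.

1.849 years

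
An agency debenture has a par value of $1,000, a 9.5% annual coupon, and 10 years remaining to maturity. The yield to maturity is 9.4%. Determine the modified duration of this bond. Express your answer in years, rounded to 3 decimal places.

Periodic yield y = 0.094. First find Macaulay duration:
  t   CF        PV=CF/(1+0.094)^t    t·PV
  1        95.00        86.8373        86.8373
  2        95.00        79.3760       158.7519
  3        95.00        72.5557       217.6672
  4        95.00        66.3215       265.2860
  5        95.00        60.6229       303.1147
  6        95.00        55.4140       332.4841
  7        95.00        50.6527       354.5687
  8        95.00        46.3004       370.4034
  9        95.00        42.3221       380.8993
  10    1,095.00       445.9035     4,459.0352
  Σ                  1,006.3062     6,929.0478
P = 1,006.3062; Macaulay duration = 6,929.0478 / 1,006.3062 = 6.88563 years.
Modified duration = D_Mac / (1 + y) = 6.88563 / 1.094 = 6.29399 years.

6.294 years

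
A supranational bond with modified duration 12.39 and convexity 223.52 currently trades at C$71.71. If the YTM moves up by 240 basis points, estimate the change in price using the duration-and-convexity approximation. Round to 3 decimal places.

Duration effect: -D_mod·Δy = -12.39 × (+0.024) = -0.297360
Convexity effect: ½·C·(Δy)² = 0.5 × 223.52 × (0.024)² = +0.06437376
ΔP/P ≈ -0.297360 + 0.06437376 = -0.23298624
ΔP ≈ 71.71 × (-0.23298624) = -16.7074432704.

-C$16.707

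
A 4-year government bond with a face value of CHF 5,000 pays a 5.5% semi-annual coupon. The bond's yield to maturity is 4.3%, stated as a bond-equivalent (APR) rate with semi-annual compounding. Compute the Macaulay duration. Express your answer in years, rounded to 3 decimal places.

Periodic yield y = 0.0215. Discount each cash flow and weight by its period:
  t   CF        PV=CF/(1+0.0215)^t    t·PV
  1       137.50       134.6060       134.6060
  2       137.50       131.7729       263.5457
  3       137.50       128.9994       386.9981
  4       137.50       126.2843       505.1370
  5       137.50       123.6263       618.1315
  6       137.50       121.0243       726.1456
  7       137.50       118.4770       829.3391
  8     5,137.50     4,333.5605    34,668.4842
  Σ                  5,218.3506    38,132.3872
Price P = Σ PV = 5,218.3506.
Macaulay duration = Σ(t·PV) / P = 38,132.3872 / 5,218.3506 = 7.30736 half-year periods.
In years: 7.30736 / 2 = 3.65368 years.

3.654 years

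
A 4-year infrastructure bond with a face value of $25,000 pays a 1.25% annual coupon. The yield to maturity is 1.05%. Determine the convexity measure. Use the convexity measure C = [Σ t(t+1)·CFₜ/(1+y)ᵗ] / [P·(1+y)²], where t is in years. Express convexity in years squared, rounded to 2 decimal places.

With y = 0.0105:
  t   CF        PV=CF/(1+0.0105)^t    t·PV        t(t+1)·PV
  1       312.50       309.2528       309.2528         618.5057
  2       312.50       306.0394       612.0789       1,836.2366
  3       312.50       302.8594       908.5782       3,634.3129
  4    25,312.50    24,276.7066    97,106.8263     485,534.1315
  Σ                 25,194.8583    98,936.7362     491,623.1866
P = 25,194.8583.
Convexity = Σ t(t+1)·PV / [P·(1+y)²] = 491,623.1866 / (25,194.8583 × 1.021110) = 19.10943.

19.11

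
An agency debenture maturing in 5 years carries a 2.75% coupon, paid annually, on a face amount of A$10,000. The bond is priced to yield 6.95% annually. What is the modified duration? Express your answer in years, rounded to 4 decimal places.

Periodic yield y = 0.0695. First find Macaulay duration:
  t   CF        PV=CF/(1+0.0695)^t    t·PV
  1       275.00       257.1295       257.1295
  2       275.00       240.4203       480.8406
  3       275.00       224.7969       674.3907
  4       275.00       210.1888       840.7551
  5    10,275.00     7,343.0737    36,715.3684
  Σ                  8,275.6092    38,968.4843
P = 8,275.6092; Macaulay duration = 38,968.4843 / 8,275.6092 = 4.70884 years.
Modified duration = D_Mac / (1 + y) = 4.70884 / 1.0695 = 4.40284 years.

4.4028 years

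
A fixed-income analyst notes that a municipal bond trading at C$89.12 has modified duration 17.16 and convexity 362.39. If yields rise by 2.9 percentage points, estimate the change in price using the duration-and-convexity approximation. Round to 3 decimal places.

Duration effect: -D_mod·Δy = -17.16 × (+0.029) = -0.497640
Convexity effect: ½·C·(Δy)² = 0.5 × 362.39 × (0.029)² = +0.152384995
ΔP/P ≈ -0.497640 + 0.152384995 = -0.345255005
ΔP ≈ 89.12 × (-0.345255005) = -30.7691260456.

-C$30.769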